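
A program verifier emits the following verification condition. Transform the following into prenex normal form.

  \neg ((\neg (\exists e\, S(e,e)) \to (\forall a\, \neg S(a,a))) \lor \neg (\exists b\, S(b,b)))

Rewrite implications/biconditionals: A → B as ¬A ∨ B.
  \neg (\neg \neg (\exists e\, S(e,e)) \lor (\forall a\, \neg S(a,a)) \lor \neg (\exists b\, S(b,b)))
Push ¬ through the quantifiers and connectives to reach negation normal form:
  (\forall e\, \neg S(e,e)) \land (\exists a\, S(a,a)) \land (\exists b\, S(b,b))
All bound variables are already distinct, so no renaming is needed.
Extract every quantifier outward, since the variables are now distinct and don't occur free across branches:
  \forall e\, \exists a\, \exists b\, (\neg S(e,e) \land S(a,a) \land S(b,b))

\forall e\, \exists a\, \exists b\, (\neg S(e,e) \land S(a,a) \land S(b,b))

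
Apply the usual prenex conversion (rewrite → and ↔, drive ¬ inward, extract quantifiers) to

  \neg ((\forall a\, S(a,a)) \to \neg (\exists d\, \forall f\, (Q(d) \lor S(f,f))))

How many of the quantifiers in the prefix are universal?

First replace A → B with ¬A ∨ B.
  \neg (\neg (\forall a\, S(a,a)) \lor \neg (\exists d\, \forall f\, (Q(d) \lor S(f,f))))
Move each ¬ inward, flipping quantifiers it crosses:
  (\forall a\, S(a,a)) \land (\exists d\, \forall f\, (Q(d) \lor S(f,f)))
Extract every quantifier outward, since the variables are now distinct and don't occur free across branches:
  \forall a\, \exists d\, \forall f\, (S(a,a) \land (Q(d) \lor S(f,f)))
The prefix is \forall a \exists d \forall f: 2 universal, 1 existential.

2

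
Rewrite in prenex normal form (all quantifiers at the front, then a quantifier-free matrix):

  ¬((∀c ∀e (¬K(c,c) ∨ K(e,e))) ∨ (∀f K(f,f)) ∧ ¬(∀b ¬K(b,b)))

Push ¬ through the quantifiers and connectives to reach negation normal form:
  (∃c ∃e (K(c,c) ∧ ¬K(e,e))) ∧ ((∃f ¬K(f,f)) ∨ (∀b ¬K(b,b)))
All bound variables are already distinct, so no renaming is needed.
Extract every quantifier outward, since the variables are now distinct and don't occur free across branches:
  ∃c ∃e ∃f ∀b (K(c,c) ∧ ¬K(e,e) ∧ (¬K(f,f) ∨ ¬K(b,b)))

∃c ∃e ∃f ∀b (K(c,c) ∧ ¬K(e,e) ∧ (¬K(f,f) ∨ ¬K(b,b)))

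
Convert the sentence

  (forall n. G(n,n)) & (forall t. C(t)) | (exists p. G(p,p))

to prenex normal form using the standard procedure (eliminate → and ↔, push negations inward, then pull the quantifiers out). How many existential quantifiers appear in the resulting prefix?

1

Finally move all quantifiers to the prefix:
  forall n. forall t. exists p. (G(n,n) & C(t) | G(p,p))
The prefix is forall n forall t exists p: 2 universal, 1 existential.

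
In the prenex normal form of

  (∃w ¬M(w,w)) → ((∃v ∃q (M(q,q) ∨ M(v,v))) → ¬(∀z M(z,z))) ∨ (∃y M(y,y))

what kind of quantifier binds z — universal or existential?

Rewrite implications/biconditionals: A → B as ¬A ∨ B.
  ¬(∃w ¬M(w,w)) ∨ ¬(∃v ∃q (M(q,q) ∨ M(v,v))) ∨ ¬(∀z M(z,z)) ∨ (∃y M(y,y))
Drive negations inward (¬∀x A ≡ ∃x ¬A, ¬∃x A ≡ ∀x ¬A, De Morgan for ∧/∨):
  (∀w M(w,w)) ∨ (∀v ∀q (¬M(q,q) ∧ ¬M(v,v))) ∨ (∃z ¬M(z,z)) ∨ (∃y M(y,y))
All bound variables are already distinct, so no renaming is needed.
Extract every quantifier outward, since the variables are now distinct and don't occur free across branches:
  ∀w ∀v ∀q ∃z ∃y (M(w,w) ∨ ¬M(q,q) ∧ ¬M(v,v) ∨ ¬M(z,z) ∨ M(y,y))
The quantifier ∀z sits under an odd number of negations (counting the antecedent side of each →), so it flips to ∃z.

existential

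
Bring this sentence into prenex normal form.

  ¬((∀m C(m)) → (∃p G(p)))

Eliminate → and ↔ using ¬ and ∨.
  ¬(¬(∀m C(m)) ∨ (∃p G(p)))
Push ¬ through the quantifiers and connectives to reach negation normal form:
  (∀m C(m)) ∧ (∀p ¬G(p))
Pull the quantifiers to the front (each side's bound variable is not free in the other side):
  ∀m ∀p (C(m) ∧ ¬G(p))

∀m ∀p (C(m) ∧ ¬G(p))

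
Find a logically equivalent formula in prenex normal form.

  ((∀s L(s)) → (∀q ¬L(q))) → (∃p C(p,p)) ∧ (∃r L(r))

First replace A → B with ¬A ∨ B.
  ¬(¬(∀s L(s)) ∨ (∀q ¬L(q))) ∨ (∃p C(p,p)) ∧ (∃r L(r))
Drive negations inward (¬∀x A ≡ ∃x ¬A, ¬∃x A ≡ ∀x ¬A, De Morgan for ∧/∨):
  (∀s L(s)) ∧ (∃q L(q)) ∨ (∃p C(p,p)) ∧ (∃r L(r))
All bound variables are already distinct, so no renaming is needed.
Extract every quantifier outward, since the variables are now distinct and don't occur free across branches:
  ∀s ∃q ∃p ∃r (L(s) ∧ L(q) ∨ C(p,p) ∧ L(r))

∀s ∃q ∃p ∃r (L(s) ∧ L(q) ∨ C(p,p) ∧ L(r))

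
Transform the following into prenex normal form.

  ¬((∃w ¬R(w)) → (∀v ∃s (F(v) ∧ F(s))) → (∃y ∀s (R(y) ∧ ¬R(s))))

∃w ∀v ∃s ∀y ∃q (¬R(w) ∧ F(v) ∧ F(s) ∧ (¬R(y) ∨ R(q)))

First replace A → B with ¬A ∨ B.
  ¬(¬(∃w ¬R(w)) ∨ ¬(∀v ∃s (F(v) ∧ F(s))) ∨ (∃y ∀s (R(y) ∧ ¬R(s))))
Move each ¬ inward, flipping quantifiers it crosses:
  (∃w ¬R(w)) ∧ (∀v ∃s (F(v) ∧ F(s))) ∧ (∀y ∃s (¬R(y) ∨ R(s)))
Give each quantifier a distinct variable: s↦q.
  (∃w ¬R(w)) ∧ (∀v ∃s (F(v) ∧ F(s))) ∧ (∀y ∃q (¬R(y) ∨ R(q)))
Extract every quantifier outward, since the variables are now distinct and don't occur free across branches:
  ∃w ∀v ∃s ∀y ∃q (¬R(w) ∧ F(v) ∧ F(s) ∧ (¬R(y) ∨ R(q)))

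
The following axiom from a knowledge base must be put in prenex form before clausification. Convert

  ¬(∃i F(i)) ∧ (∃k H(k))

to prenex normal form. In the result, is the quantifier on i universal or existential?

universal

Drive negations inward (¬∀x A ≡ ∃x ¬A, ¬∃x A ≡ ∀x ¬A, De Morgan for ∧/∨):
  (∀i ¬F(i)) ∧ (∃k H(k))
Extract every quantifier outward, since the variables are now distinct and don't occur free across branches:
  ∀i ∃k (¬F(i) ∧ H(k))
The quantifier ∃i sits under an odd number of negations, so it flips to ∀i.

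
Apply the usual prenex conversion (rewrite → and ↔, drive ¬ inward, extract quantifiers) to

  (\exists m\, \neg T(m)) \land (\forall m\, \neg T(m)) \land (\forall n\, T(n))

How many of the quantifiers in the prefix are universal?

Rename bound variables to avoid capture: m↦x.
  (\exists m\, \neg T(m)) \land (\forall x\, \neg T(x)) \land (\forall n\, T(n))
Pull the quantifiers to the front (each side's bound variable is not free in the other side):
  \exists m\, \forall x\, \forall n\, (\neg T(m) \land \neg T(x) \land T(n))
The prefix is \exists m \forall x \forall n: 2 universal, 1 existential.

2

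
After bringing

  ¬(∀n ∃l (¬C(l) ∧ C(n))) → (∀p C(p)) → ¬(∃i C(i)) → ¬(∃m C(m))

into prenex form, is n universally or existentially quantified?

universal

Rewrite implications/biconditionals: A → B as ¬A ∨ B.
  ¬¬(∀n ∃l (¬C(l) ∧ C(n))) ∨ ¬(∀p C(p)) ∨ ¬¬(∃i C(i)) ∨ ¬(∃m C(m))
Drive negations inward (¬∀x A ≡ ∃x ¬A, ¬∃x A ≡ ∀x ¬A, De Morgan for ∧/∨):
  (∀n ∃l (¬C(l) ∧ C(n))) ∨ (∃p ¬C(p)) ∨ (∃i C(i)) ∨ (∀m ¬C(m))
All bound variables are already distinct, so no renaming is needed.
Finally move all quantifiers to the prefix:
  ∀n ∃l ∃p ∃i ∀m (¬C(l) ∧ C(n) ∨ ¬C(p) ∨ C(i) ∨ ¬C(m))
The quantifier ∀n sits under an even number of negations (counting the antecedent side of each →), so it remains universal.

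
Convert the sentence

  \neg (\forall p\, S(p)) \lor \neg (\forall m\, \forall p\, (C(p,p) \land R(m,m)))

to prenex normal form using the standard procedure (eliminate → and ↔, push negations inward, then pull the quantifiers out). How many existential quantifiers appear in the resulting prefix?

3

Push ¬ through the quantifiers and connectives to reach negation normal form:
  (\exists p\, \neg S(p)) \lor (\exists m\, \exists p\, (\neg C(p,p) \lor \neg R(m,m)))
Give each quantifier a distinct variable: p↦w1.
  (\exists p\, \neg S(p)) \lor (\exists m\, \exists w1\, (\neg C(w1,w1) \lor \neg R(m,m)))
Extract every quantifier outward, since the variables are now distinct and don't occur free across branches:
  \exists p\, \exists m\, \exists w1\, (\neg S(p) \lor \neg C(w1,w1) \lor \neg R(m,m))
The prefix is \exists p \exists m \exists w1: 0 universal, 3 existential.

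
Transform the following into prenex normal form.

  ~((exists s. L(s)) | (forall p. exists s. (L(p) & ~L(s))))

Move each ¬ inward, flipping quantifiers it crosses:
  (forall s. ~L(s)) & (exists p. forall s. (~L(p) | L(s)))
Standardize variables apart so no two quantifiers bind the same name: s↦w1.
  (forall s. ~L(s)) & (exists p. forall w1. (~L(p) | L(w1)))
Finally move all quantifiers to the prefix:
  forall s. exists p. forall w1. (~L(s) & (~L(p) | L(w1)))

forall s. exists p. forall w1. (~L(s) & (~L(p) | L(w1)))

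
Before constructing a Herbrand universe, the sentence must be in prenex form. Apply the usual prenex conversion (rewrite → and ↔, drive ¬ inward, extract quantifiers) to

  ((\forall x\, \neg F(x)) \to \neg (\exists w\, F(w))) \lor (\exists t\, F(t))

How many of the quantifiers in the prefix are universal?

First replace A → B with ¬A ∨ B.
  \neg (\forall x\, \neg F(x)) \lor \neg (\exists w\, F(w)) \lor (\exists t\, F(t))
Move each ¬ inward, flipping quantifiers it crosses:
  (\exists x\, F(x)) \lor (\forall w\, \neg F(w)) \lor (\exists t\, F(t))
All bound variables are already distinct, so no renaming is needed.
Pull the quantifiers to the front (each side's bound variable is not free in the other side):
  \exists x\, \forall w\, \exists t\, (F(x) \lor \neg F(w) \lor F(t))
The prefix is \exists x \forall w \exists t: 1 universal, 2 existential.

1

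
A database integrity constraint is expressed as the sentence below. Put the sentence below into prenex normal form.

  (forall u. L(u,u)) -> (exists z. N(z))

Eliminate → and ↔ using ¬ and ∨.
  ~(forall u. L(u,u)) | (exists z. N(z))
Push ¬ through the quantifiers and connectives to reach negation normal form:
  (exists u. ~L(u,u)) | (exists z. N(z))
All bound variables are already distinct, so no renaming is needed.
Finally move all quantifiers to the prefix:
  exists u. exists z. (~L(u,u) | N(z))

exists u. exists z. (~L(u,u) | N(z))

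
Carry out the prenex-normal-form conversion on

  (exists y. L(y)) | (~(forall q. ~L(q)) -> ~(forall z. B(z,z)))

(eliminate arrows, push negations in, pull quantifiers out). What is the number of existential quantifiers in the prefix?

First replace A → B with ¬A ∨ B.
  (exists y. L(y)) | ~~(forall q. ~L(q)) | ~(forall z. B(z,z))
Move each ¬ inward, flipping quantifiers it crosses:
  (exists y. L(y)) | (forall q. ~L(q)) | (exists z. ~B(z,z))
All bound variables are already distinct, so no renaming is needed.
Finally move all quantifiers to the prefix:
  exists y. forall q. exists z. (L(y) | ~L(q) | ~B(z,z))
The prefix is exists y forall q exists z: 1 universal, 2 existential.

2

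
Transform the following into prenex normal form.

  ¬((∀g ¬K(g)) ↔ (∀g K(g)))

First replace A → B with ¬A ∨ B; A ↔ B as (¬A ∨ B) ∧ (¬B ∨ A).
  ¬((¬(∀g ¬K(g)) ∨ (∀g K(g))) ∧ (¬(∀g K(g)) ∨ (∀g ¬K(g))))
Drive negations inward (¬∀x A ≡ ∃x ¬A, ¬∃x A ≡ ∀x ¬A, De Morgan for ∧/∨):
  (∀g ¬K(g)) ∧ (∃g ¬K(g)) ∨ (∀g K(g)) ∧ (∃g K(g))
Standardize variables apart so no two quantifiers bind the same name: g↦a, g↦v, g↦b.
  (∀g ¬K(g)) ∧ (∃a ¬K(a)) ∨ (∀v K(v)) ∧ (∃b K(b))
Extract every quantifier outward, since the variables are now distinct and don't occur free across branches:
  ∀g ∃a ∀v ∃b (¬K(g) ∧ ¬K(a) ∨ K(v) ∧ K(b))

∀g ∃a ∀v ∃b (¬K(g) ∧ ¬K(a) ∨ K(v) ∧ K(b))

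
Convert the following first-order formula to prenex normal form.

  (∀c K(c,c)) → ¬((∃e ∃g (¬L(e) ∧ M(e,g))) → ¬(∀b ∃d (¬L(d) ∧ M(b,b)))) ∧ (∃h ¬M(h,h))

∃c ∃e ∃g ∀b ∃d ∃h (¬K(c,c) ∨ ¬L(e) ∧ M(e,g) ∧ ¬L(d) ∧ M(b,b) ∧ ¬M(h,h))

First replace A → B with ¬A ∨ B.
  ¬(∀c K(c,c)) ∨ ¬(¬(∃e ∃g (¬L(e) ∧ M(e,g))) ∨ ¬(∀b ∃d (¬L(d) ∧ M(b,b)))) ∧ (∃h ¬M(h,h))
Push ¬ through the quantifiers and connectives to reach negation normal form:
  (∃c ¬K(c,c)) ∨ (∃e ∃g (¬L(e) ∧ M(e,g))) ∧ (∀b ∃d (¬L(d) ∧ M(b,b))) ∧ (∃h ¬M(h,h))
All bound variables are already distinct, so no renaming is needed.
Finally move all quantifiers to the prefix:
  ∃c ∃e ∃g ∀b ∃d ∃h (¬K(c,c) ∨ ¬L(e) ∧ M(e,g) ∧ ¬L(d) ∧ M(b,b) ∧ ¬M(h,h))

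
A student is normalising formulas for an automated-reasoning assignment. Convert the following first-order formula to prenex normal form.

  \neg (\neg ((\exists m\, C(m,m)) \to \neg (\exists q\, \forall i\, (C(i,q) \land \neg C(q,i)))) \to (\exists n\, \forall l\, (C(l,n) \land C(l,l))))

\exists m\, \exists q\, \forall i\, \forall n\, \exists l\, (C(m,m) \land C(i,q) \land \neg C(q,i) \land (\neg C(l,n) \lor \neg C(l,l)))

Rewrite implications/biconditionals: A → B as ¬A ∨ B.
  \neg (\neg \neg (\neg (\exists m\, C(m,m)) \lor \neg (\exists q\, \forall i\, (C(i,q) \land \neg C(q,i)))) \lor (\exists n\, \forall l\, (C(l,n) \land C(l,l))))
Drive negations inward (¬∀x A ≡ ∃x ¬A, ¬∃x A ≡ ∀x ¬A, De Morgan for ∧/∨):
  (\exists m\, C(m,m)) \land (\exists q\, \forall i\, (C(i,q) \land \neg C(q,i))) \land (\forall n\, \exists l\, (\neg C(l,n) \lor \neg C(l,l)))
All bound variables are already distinct, so no renaming is needed.
Extract every quantifier outward, since the variables are now distinct and don't occur free across branches:
  \exists m\, \exists q\, \forall i\, \forall n\, \exists l\, (C(m,m) \land C(i,q) \land \neg C(q,i) \land (\neg C(l,n) \lor \neg C(l,l)))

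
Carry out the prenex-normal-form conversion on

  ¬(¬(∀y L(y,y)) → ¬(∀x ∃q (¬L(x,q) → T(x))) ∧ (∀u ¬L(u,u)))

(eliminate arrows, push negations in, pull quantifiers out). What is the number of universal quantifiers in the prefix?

1

First replace A → B with ¬A ∨ B.
  ¬(¬¬(∀y L(y,y)) ∨ ¬(∀x ∃q (¬¬L(x,q) ∨ T(x))) ∧ (∀u ¬L(u,u)))
Move each ¬ inward, flipping quantifiers it crosses:
  (∃y ¬L(y,y)) ∧ ((∀x ∃q (L(x,q) ∨ T(x))) ∨ (∃u L(u,u)))
Pull the quantifiers to the front (each side's bound variable is not free in the other side):
  ∃y ∀x ∃q ∃u (¬L(y,y) ∧ (L(x,q) ∨ T(x) ∨ L(u,u)))
The prefix is ∃y ∀x ∃q ∃u: 1 universal, 3 existential.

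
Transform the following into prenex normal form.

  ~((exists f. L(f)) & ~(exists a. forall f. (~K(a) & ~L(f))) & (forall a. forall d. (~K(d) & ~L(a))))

forall f. exists a. forall p. exists z. exists d. (~L(f) | ~K(a) & ~L(p) | K(d) | L(z))

Push ¬ through the quantifiers and connectives to reach negation normal form:
  (forall f. ~L(f)) | (exists a. forall f. (~K(a) & ~L(f))) | (exists a. exists d. (K(d) | L(a)))
Rename bound variables to avoid capture: f↦p, a↦z.
  (forall f. ~L(f)) | (exists a. forall p. (~K(a) & ~L(p))) | (exists z. exists d. (K(d) | L(z)))
Pull the quantifiers to the front (each side's bound variable is not free in the other side):
  forall f. exists a. forall p. exists z. exists d. (~L(f) | ~K(a) & ~L(p) | K(d) | L(z))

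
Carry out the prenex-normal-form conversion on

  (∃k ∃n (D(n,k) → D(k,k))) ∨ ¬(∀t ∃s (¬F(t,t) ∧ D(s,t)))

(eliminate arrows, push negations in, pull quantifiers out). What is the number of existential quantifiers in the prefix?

3

Eliminate → and ↔ using ¬ and ∨.
  (∃k ∃n (¬D(n,k) ∨ D(k,k))) ∨ ¬(∀t ∃s (¬F(t,t) ∧ D(s,t)))
Move each ¬ inward, flipping quantifiers it crosses:
  (∃k ∃n (¬D(n,k) ∨ D(k,k))) ∨ (∃t ∀s (F(t,t) ∨ ¬D(s,t)))
All bound variables are already distinct, so no renaming is needed.
Extract every quantifier outward, since the variables are now distinct and don't occur free across branches:
  ∃k ∃n ∃t ∀s (¬D(n,k) ∨ D(k,k) ∨ F(t,t) ∨ ¬D(s,t))
The prefix is ∃k ∃n ∃t ∀s: 1 universal, 3 existential.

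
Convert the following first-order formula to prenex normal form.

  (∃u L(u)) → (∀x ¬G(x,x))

First replace A → B with ¬A ∨ B.
  ¬(∃u L(u)) ∨ (∀x ¬G(x,x))
Move each ¬ inward, flipping quantifiers it crosses:
  (∀u ¬L(u)) ∨ (∀x ¬G(x,x))
All bound variables are already distinct, so no renaming is needed.
Extract every quantifier outward, since the variables are now distinct and don't occur free across branches:
  ∀u ∀x (¬L(u) ∨ ¬G(x,x))

∀u ∀x (¬L(u) ∨ ¬G(x,x))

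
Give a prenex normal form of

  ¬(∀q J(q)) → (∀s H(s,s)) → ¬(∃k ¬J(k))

∀q ∃s ∀k (J(q) ∨ ¬H(s,s) ∨ J(k))

Eliminate → and ↔ using ¬ and ∨.
  ¬¬(∀q J(q)) ∨ ¬(∀s H(s,s)) ∨ ¬(∃k ¬J(k))
Drive negations inward (¬∀x A ≡ ∃x ¬A, ¬∃x A ≡ ∀x ¬A, De Morgan for ∧/∨):
  (∀q J(q)) ∨ (∃s ¬H(s,s)) ∨ (∀k J(k))
Pull the quantifiers to the front (each side's bound variable is not free in the other side):
  ∀q ∃s ∀k (J(q) ∨ ¬H(s,s) ∨ J(k))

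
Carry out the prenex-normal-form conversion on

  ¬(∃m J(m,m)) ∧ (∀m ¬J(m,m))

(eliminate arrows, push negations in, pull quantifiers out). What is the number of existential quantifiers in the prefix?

0

Drive negations inward (¬∀x A ≡ ∃x ¬A, ¬∃x A ≡ ∀x ¬A, De Morgan for ∧/∨):
  (∀m ¬J(m,m)) ∧ (∀m ¬J(m,m))
Give each quantifier a distinct variable: m↦q.
  (∀m ¬J(m,m)) ∧ (∀q ¬J(q,q))
Pull the quantifiers to the front (each side's bound variable is not free in the other side):
  ∀m ∀q (¬J(m,m) ∧ ¬J(q,q))
The prefix is ∀m ∀q: 2 universal, 0 existential.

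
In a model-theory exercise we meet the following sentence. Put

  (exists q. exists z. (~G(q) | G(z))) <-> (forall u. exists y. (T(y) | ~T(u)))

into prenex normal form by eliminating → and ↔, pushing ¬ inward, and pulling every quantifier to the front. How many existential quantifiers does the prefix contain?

Eliminate → and ↔ using ¬ and ∨; A ↔ B as (¬A ∨ B) ∧ (¬B ∨ A).
  (~(exists q. exists z. (~G(q) | G(z))) | (forall u. exists y. (T(y) | ~T(u)))) & (~(forall u. exists y. (T(y) | ~T(u))) | (exists q. exists z. (~G(q) | G(z))))
Drive negations inward (¬∀x A ≡ ∃x ¬A, ¬∃x A ≡ ∀x ¬A, De Morgan for ∧/∨):
  ((forall q. forall z. (G(q) & ~G(z))) | (forall u. exists y. (T(y) | ~T(u)))) & ((exists u. forall y. (~T(y) & T(u))) | (exists q. exists z. (~G(q) | G(z))))
Standardize variables apart so no two quantifiers bind the same name: u↦w1, y↦y1, q↦v1, z↦w.
  ((forall q. forall z. (G(q) & ~G(z))) | (forall u. exists y. (T(y) | ~T(u)))) & ((exists w1. forall y1. (~T(y1) & T(w1))) | (exists v1. exists w. (~G(v1) | G(w))))
Pull the quantifiers to the front (each side's bound variable is not free in the other side):
  forall q. forall z. forall u. exists y. exists w1. forall y1. exists v1. exists w. ((G(q) & ~G(z) | T(y) | ~T(u)) & (~T(y1) & T(w1) | ~G(v1) | G(w)))
The prefix is forall q forall z forall u exists y exists w1 forall y1 exists v1 exists w: 4 universal, 4 existential.

4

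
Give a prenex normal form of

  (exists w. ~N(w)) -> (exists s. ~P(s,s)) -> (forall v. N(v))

forall w. forall s. forall v. (N(w) | P(s,s) | N(v))

Rewrite implications/biconditionals: A → B as ¬A ∨ B.
  ~(exists w. ~N(w)) | ~(exists s. ~P(s,s)) | (forall v. N(v))
Drive negations inward (¬∀x A ≡ ∃x ¬A, ¬∃x A ≡ ∀x ¬A, De Morgan for ∧/∨):
  (forall w. N(w)) | (forall s. P(s,s)) | (forall v. N(v))
Finally move all quantifiers to the prefix:
  forall w. forall s. forall v. (N(w) | P(s,s) | N(v))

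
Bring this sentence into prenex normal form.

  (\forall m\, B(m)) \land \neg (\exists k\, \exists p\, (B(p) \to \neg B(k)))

Eliminate → and ↔ using ¬ and ∨.
  (\forall m\, B(m)) \land \neg (\exists k\, \exists p\, (\neg B(p) \lor \neg B(k)))
Push ¬ through the quantifiers and connectives to reach negation normal form:
  (\forall m\, B(m)) \land (\forall k\, \forall p\, (B(p) \land B(k)))
All bound variables are already distinct, so no renaming is needed.
Extract every quantifier outward, since the variables are now distinct and don't occur free across branches:
  \forall m\, \forall k\, \forall p\, (B(m) \land B(p) \land B(k))

\forall m\, \forall k\, \forall p\, (B(m) \land B(p) \land B(k))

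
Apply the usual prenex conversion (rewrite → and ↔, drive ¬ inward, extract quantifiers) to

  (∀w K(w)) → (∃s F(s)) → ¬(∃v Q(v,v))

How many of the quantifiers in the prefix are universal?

Eliminate → and ↔ using ¬ and ∨.
  ¬(∀w K(w)) ∨ ¬(∃s F(s)) ∨ ¬(∃v Q(v,v))
Push ¬ through the quantifiers and connectives to reach negation normal form:
  (∃w ¬K(w)) ∨ (∀s ¬F(s)) ∨ (∀v ¬Q(v,v))
All bound variables are already distinct, so no renaming is needed.
Extract every quantifier outward, since the variables are now distinct and don't occur free across branches:
  ∃w ∀s ∀v (¬K(w) ∨ ¬F(s) ∨ ¬Q(v,v))
The prefix is ∃w ∀s ∀v: 2 universal, 1 existential.

2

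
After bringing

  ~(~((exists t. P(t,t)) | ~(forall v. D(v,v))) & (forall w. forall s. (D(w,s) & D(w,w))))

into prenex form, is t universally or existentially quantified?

existential

Drive negations inward (¬∀x A ≡ ∃x ¬A, ¬∃x A ≡ ∀x ¬A, De Morgan for ∧/∨):
  (exists t. P(t,t)) | (exists v. ~D(v,v)) | (exists w. exists s. (~D(w,s) | ~D(w,w)))
All bound variables are already distinct, so no renaming is needed.
Finally move all quantifiers to the prefix:
  exists t. exists v. exists w. exists s. (P(t,t) | ~D(v,v) | ~D(w,s) | ~D(w,w))
The quantifier exists t sits under an even number of negations, so it remains existential.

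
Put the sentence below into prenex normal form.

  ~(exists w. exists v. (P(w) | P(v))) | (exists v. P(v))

Move each ¬ inward, flipping quantifiers it crosses:
  (forall w. forall v. (~P(w) & ~P(v))) | (exists v. P(v))
Standardize variables apart so no two quantifiers bind the same name: v↦a.
  (forall w. forall v. (~P(w) & ~P(v))) | (exists a. P(a))
Finally move all quantifiers to the prefix:
  forall w. forall v. exists a. (~P(w) & ~P(v) | P(a))

forall w. forall v. exists a. (~P(w) & ~P(v) | P(a))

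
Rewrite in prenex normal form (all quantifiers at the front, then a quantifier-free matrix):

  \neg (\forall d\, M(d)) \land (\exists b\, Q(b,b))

Move each ¬ inward, flipping quantifiers it crosses:
  (\exists d\, \neg M(d)) \land (\exists b\, Q(b,b))
All bound variables are already distinct, so no renaming is needed.
Finally move all quantifiers to the prefix:
  \exists d\, \exists b\, (\neg M(d) \land Q(b,b))

\exists d\, \exists b\, (\neg M(d) \land Q(b,b))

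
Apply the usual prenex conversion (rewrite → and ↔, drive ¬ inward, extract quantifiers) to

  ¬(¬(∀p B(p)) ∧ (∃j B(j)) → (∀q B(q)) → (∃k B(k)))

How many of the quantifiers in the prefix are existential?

Eliminate → and ↔ using ¬ and ∨.
  ¬(¬(¬(∀p B(p)) ∧ (∃j B(j))) ∨ ¬(∀q B(q)) ∨ (∃k B(k)))
Drive negations inward (¬∀x A ≡ ∃x ¬A, ¬∃x A ≡ ∀x ¬A, De Morgan for ∧/∨):
  (∃p ¬B(p)) ∧ (∃j B(j)) ∧ (∀q B(q)) ∧ (∀k ¬B(k))
Finally move all quantifiers to the prefix:
  ∃p ∃j ∀q ∀k (¬B(p) ∧ B(j) ∧ B(q) ∧ ¬B(k))
The prefix is ∃p ∃j ∀q ∀k: 2 universal, 2 existential.

2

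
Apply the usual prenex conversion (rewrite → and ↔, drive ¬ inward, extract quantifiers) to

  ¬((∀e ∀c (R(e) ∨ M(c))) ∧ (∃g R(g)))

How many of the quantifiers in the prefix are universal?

1

Push ¬ through the quantifiers and connectives to reach negation normal form:
  (∃e ∃c (¬R(e) ∧ ¬M(c))) ∨ (∀g ¬R(g))
Pull the quantifiers to the front (each side's bound variable is not free in the other side):
  ∃e ∃c ∀g (¬R(e) ∧ ¬M(c) ∨ ¬R(g))
The prefix is ∃e ∃c ∀g: 1 universal, 2 existential.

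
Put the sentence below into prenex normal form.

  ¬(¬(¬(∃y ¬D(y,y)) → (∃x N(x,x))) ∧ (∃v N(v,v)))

∃y ∃x ∀v (¬D(y,y) ∨ N(x,x) ∨ ¬N(v,v))

First replace A → B with ¬A ∨ B.
  ¬(¬(¬¬(∃y ¬D(y,y)) ∨ (∃x N(x,x))) ∧ (∃v N(v,v)))
Move each ¬ inward, flipping quantifiers it crosses:
  (∃y ¬D(y,y)) ∨ (∃x N(x,x)) ∨ (∀v ¬N(v,v))
All bound variables are already distinct, so no renaming is needed.
Finally move all quantifiers to the prefix:
  ∃y ∃x ∀v (¬D(y,y) ∨ N(x,x) ∨ ¬N(v,v))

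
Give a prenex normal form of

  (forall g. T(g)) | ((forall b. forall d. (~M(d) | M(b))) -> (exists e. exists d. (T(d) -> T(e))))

Rewrite implications/biconditionals: A → B as ¬A ∨ B.
  (forall g. T(g)) | ~(forall b. forall d. (~M(d) | M(b))) | (exists e. exists d. (~T(d) | T(e)))
Drive negations inward (¬∀x A ≡ ∃x ¬A, ¬∃x A ≡ ∀x ¬A, De Morgan for ∧/∨):
  (forall g. T(g)) | (exists b. exists d. (M(d) & ~M(b))) | (exists e. exists d. (~T(d) | T(e)))
Give each quantifier a distinct variable: d↦p.
  (forall g. T(g)) | (exists b. exists d. (M(d) & ~M(b))) | (exists e. exists p. (~T(p) | T(e)))
Finally move all quantifiers to the prefix:
  forall g. exists b. exists d. exists e. exists p. (T(g) | M(d) & ~M(b) | ~T(p) | T(e))

forall g. exists b. exists d. exists e. exists p. (T(g) | M(d) & ~M(b) | ~T(p) | T(e))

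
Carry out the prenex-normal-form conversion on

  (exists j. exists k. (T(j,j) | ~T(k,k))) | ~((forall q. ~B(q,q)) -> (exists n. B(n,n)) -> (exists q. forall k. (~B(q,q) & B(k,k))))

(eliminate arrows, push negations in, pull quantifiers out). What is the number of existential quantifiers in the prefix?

4

First replace A → B with ¬A ∨ B.
  (exists j. exists k. (T(j,j) | ~T(k,k))) | ~(~(forall q. ~B(q,q)) | ~(exists n. B(n,n)) | (exists q. forall k. (~B(q,q) & B(k,k))))
Move each ¬ inward, flipping quantifiers it crosses:
  (exists j. exists k. (T(j,j) | ~T(k,k))) | (forall q. ~B(q,q)) & (exists n. B(n,n)) & (forall q. exists k. (B(q,q) | ~B(k,k)))
Standardize variables apart so no two quantifiers bind the same name: q↦x1, k↦u.
  (exists j. exists k. (T(j,j) | ~T(k,k))) | (forall q. ~B(q,q)) & (exists n. B(n,n)) & (forall x1. exists u. (B(x1,x1) | ~B(u,u)))
Finally move all quantifiers to the prefix:
  exists j. exists k. forall q. exists n. forall x1. exists u. (T(j,j) | ~T(k,k) | ~B(q,q) & B(n,n) & (B(x1,x1) | ~B(u,u)))
The prefix is exists j exists k forall q exists n forall x1 exists u: 2 universal, 4 existential.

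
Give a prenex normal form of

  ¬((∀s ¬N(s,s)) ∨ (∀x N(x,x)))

Move each ¬ inward, flipping quantifiers it crosses:
  (∃s N(s,s)) ∧ (∃x ¬N(x,x))
All bound variables are already distinct, so no renaming is needed.
Extract every quantifier outward, since the variables are now distinct and don't occur free across branches:
  ∃s ∃x (N(s,s) ∧ ¬N(x,x))

∃s ∃x (N(s,s) ∧ ¬N(x,x))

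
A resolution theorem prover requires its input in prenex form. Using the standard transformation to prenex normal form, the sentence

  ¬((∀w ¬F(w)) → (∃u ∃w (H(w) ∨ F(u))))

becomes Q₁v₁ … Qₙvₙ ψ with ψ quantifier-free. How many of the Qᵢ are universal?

3

Rewrite implications/biconditionals: A → B as ¬A ∨ B.
  ¬(¬(∀w ¬F(w)) ∨ (∃u ∃w (H(w) ∨ F(u))))
Push ¬ through the quantifiers and connectives to reach negation normal form:
  (∀w ¬F(w)) ∧ (∀u ∀w (¬H(w) ∧ ¬F(u)))
Rename bound variables to avoid capture: w↦q.
  (∀w ¬F(w)) ∧ (∀u ∀q (¬H(q) ∧ ¬F(u)))
Extract every quantifier outward, since the variables are now distinct and don't occur free across branches:
  ∀w ∀u ∀q (¬F(w) ∧ ¬H(q) ∧ ¬F(u))
The prefix is ∀w ∀u ∀q: 3 universal, 0 existential.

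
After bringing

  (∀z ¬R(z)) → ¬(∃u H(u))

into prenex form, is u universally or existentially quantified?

universal

Eliminate → and ↔ using ¬ and ∨.
  ¬(∀z ¬R(z)) ∨ ¬(∃u H(u))
Move each ¬ inward, flipping quantifiers it crosses:
  (∃z R(z)) ∨ (∀u ¬H(u))
All bound variables are already distinct, so no renaming is needed.
Finally move all quantifiers to the prefix:
  ∃z ∀u (R(z) ∨ ¬H(u))
The quantifier ∃u sits under an odd number of negations (counting the antecedent side of each →), so it flips to ∀u.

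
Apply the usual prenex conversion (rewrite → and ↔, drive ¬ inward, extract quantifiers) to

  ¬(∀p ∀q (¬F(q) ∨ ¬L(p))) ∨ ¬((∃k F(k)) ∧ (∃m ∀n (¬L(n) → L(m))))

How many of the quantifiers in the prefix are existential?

First replace A → B with ¬A ∨ B.
  ¬(∀p ∀q (¬F(q) ∨ ¬L(p))) ∨ ¬((∃k F(k)) ∧ (∃m ∀n (¬¬L(n) ∨ L(m))))
Push ¬ through the quantifiers and connectives to reach negation normal form:
  (∃p ∃q (F(q) ∧ L(p))) ∨ (∀k ¬F(k)) ∨ (∀m ∃n (¬L(n) ∧ ¬L(m)))
Pull the quantifiers to the front (each side's bound variable is not free in the other side):
  ∃p ∃q ∀k ∀m ∃n (F(q) ∧ L(p) ∨ ¬F(k) ∨ ¬L(n) ∧ ¬L(m))
The prefix is ∃p ∃q ∀k ∀m ∃n: 2 universal, 3 existential.

3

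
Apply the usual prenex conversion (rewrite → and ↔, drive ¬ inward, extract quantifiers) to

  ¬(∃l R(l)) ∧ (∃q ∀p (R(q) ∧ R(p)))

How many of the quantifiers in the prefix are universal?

2

Push ¬ through the quantifiers and connectives to reach negation normal form:
  (∀l ¬R(l)) ∧ (∃q ∀p (R(q) ∧ R(p)))
All bound variables are already distinct, so no renaming is needed.
Finally move all quantifiers to the prefix:
  ∀l ∃q ∀p (¬R(l) ∧ R(q) ∧ R(p))
The prefix is ∀l ∃q ∀p: 2 universal, 1 existential.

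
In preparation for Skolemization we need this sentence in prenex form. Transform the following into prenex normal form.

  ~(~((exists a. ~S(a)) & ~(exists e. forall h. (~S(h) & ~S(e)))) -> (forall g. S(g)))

First replace A → B with ¬A ∨ B.
  ~(~~((exists a. ~S(a)) & ~(exists e. forall h. (~S(h) & ~S(e)))) | (forall g. S(g)))
Drive negations inward (¬∀x A ≡ ∃x ¬A, ¬∃x A ≡ ∀x ¬A, De Morgan for ∧/∨):
  ((forall a. S(a)) | (exists e. forall h. (~S(h) & ~S(e)))) & (exists g. ~S(g))
All bound variables are already distinct, so no renaming is needed.
Finally move all quantifiers to the prefix:
  forall a. exists e. forall h. exists g. ((S(a) | ~S(h) & ~S(e)) & ~S(g))

forall a. exists e. forall h. exists g. ((S(a) | ~S(h) & ~S(e)) & ~S(g))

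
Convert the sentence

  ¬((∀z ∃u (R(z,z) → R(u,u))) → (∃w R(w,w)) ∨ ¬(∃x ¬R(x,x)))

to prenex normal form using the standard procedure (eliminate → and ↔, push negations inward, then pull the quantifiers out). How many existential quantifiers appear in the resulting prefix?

2

Eliminate → and ↔ using ¬ and ∨.
  ¬(¬(∀z ∃u (¬R(z,z) ∨ R(u,u))) ∨ (∃w R(w,w)) ∨ ¬(∃x ¬R(x,x)))
Move each ¬ inward, flipping quantifiers it crosses:
  (∀z ∃u (¬R(z,z) ∨ R(u,u))) ∧ (∀w ¬R(w,w)) ∧ (∃x ¬R(x,x))
Pull the quantifiers to the front (each side's bound variable is not free in the other side):
  ∀z ∃u ∀w ∃x ((¬R(z,z) ∨ R(u,u)) ∧ ¬R(w,w) ∧ ¬R(x,x))
The prefix is ∀z ∃u ∀w ∃x: 2 universal, 2 existential.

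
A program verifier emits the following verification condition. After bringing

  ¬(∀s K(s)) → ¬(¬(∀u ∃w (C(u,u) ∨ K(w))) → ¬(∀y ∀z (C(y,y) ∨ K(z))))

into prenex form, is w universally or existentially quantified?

universal

First replace A → B with ¬A ∨ B.
  ¬¬(∀s K(s)) ∨ ¬(¬¬(∀u ∃w (C(u,u) ∨ K(w))) ∨ ¬(∀y ∀z (C(y,y) ∨ K(z))))
Move each ¬ inward, flipping quantifiers it crosses:
  (∀s K(s)) ∨ (∃u ∀w (¬C(u,u) ∧ ¬K(w))) ∧ (∀y ∀z (C(y,y) ∨ K(z)))
Extract every quantifier outward, since the variables are now distinct and don't occur free across branches:
  ∀s ∃u ∀w ∀y ∀z (K(s) ∨ ¬C(u,u) ∧ ¬K(w) ∧ (C(y,y) ∨ K(z)))
The quantifier ∃w sits under an odd number of negations (counting the antecedent side of each →), so it flips to ∀w.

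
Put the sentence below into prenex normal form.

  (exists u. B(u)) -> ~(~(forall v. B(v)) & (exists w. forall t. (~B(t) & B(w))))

forall u. forall v. forall w. exists t. (~B(u) | B(v) | B(t) | ~B(w))

Eliminate → and ↔ using ¬ and ∨.
  ~(exists u. B(u)) | ~(~(forall v. B(v)) & (exists w. forall t. (~B(t) & B(w))))
Drive negations inward (¬∀x A ≡ ∃x ¬A, ¬∃x A ≡ ∀x ¬A, De Morgan for ∧/∨):
  (forall u. ~B(u)) | (forall v. B(v)) | (forall w. exists t. (B(t) | ~B(w)))
All bound variables are already distinct, so no renaming is needed.
Pull the quantifiers to the front (each side's bound variable is not free in the other side):
  forall u. forall v. forall w. exists t. (~B(u) | B(v) | B(t) | ~B(w))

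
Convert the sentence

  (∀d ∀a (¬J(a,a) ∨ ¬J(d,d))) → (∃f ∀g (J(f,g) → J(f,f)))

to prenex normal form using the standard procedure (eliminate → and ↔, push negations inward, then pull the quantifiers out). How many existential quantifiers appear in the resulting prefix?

Eliminate → and ↔ using ¬ and ∨.
  ¬(∀d ∀a (¬J(a,a) ∨ ¬J(d,d))) ∨ (∃f ∀g (¬J(f,g) ∨ J(f,f)))
Move each ¬ inward, flipping quantifiers it crosses:
  (∃d ∃a (J(a,a) ∧ J(d,d))) ∨ (∃f ∀g (¬J(f,g) ∨ J(f,f)))
All bound variables are already distinct, so no renaming is needed.
Pull the quantifiers to the front (each side's bound variable is not free in the other side):
  ∃d ∃a ∃f ∀g (J(a,a) ∧ J(d,d) ∨ ¬J(f,g) ∨ J(f,f))
The prefix is ∃d ∃a ∃f ∀g: 1 universal, 3 existential.

3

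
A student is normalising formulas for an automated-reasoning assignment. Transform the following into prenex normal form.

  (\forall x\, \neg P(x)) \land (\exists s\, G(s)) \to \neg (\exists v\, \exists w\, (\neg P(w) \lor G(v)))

First replace A → B with ¬A ∨ B.
  \neg ((\forall x\, \neg P(x)) \land (\exists s\, G(s))) \lor \neg (\exists v\, \exists w\, (\neg P(w) \lor G(v)))
Drive negations inward (¬∀x A ≡ ∃x ¬A, ¬∃x A ≡ ∀x ¬A, De Morgan for ∧/∨):
  (\exists x\, P(x)) \lor (\forall s\, \neg G(s)) \lor (\forall v\, \forall w\, (P(w) \land \neg G(v)))
All bound variables are already distinct, so no renaming is needed.
Pull the quantifiers to the front (each side's bound variable is not free in the other side):
  \exists x\, \forall s\, \forall v\, \forall w\, (P(x) \lor \neg G(s) \lor P(w) \land \neg G(v))

\exists x\, \forall s\, \forall v\, \forall w\, (P(x) \lor \neg G(s) \lor P(w) \land \neg G(v))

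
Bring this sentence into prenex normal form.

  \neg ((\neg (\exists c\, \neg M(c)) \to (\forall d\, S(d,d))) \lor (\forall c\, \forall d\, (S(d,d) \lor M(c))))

Rewrite implications/biconditionals: A → B as ¬A ∨ B.
  \neg (\neg \neg (\exists c\, \neg M(c)) \lor (\forall d\, S(d,d)) \lor (\forall c\, \forall d\, (S(d,d) \lor M(c))))
Drive negations inward (¬∀x A ≡ ∃x ¬A, ¬∃x A ≡ ∀x ¬A, De Morgan for ∧/∨):
  (\forall c\, M(c)) \land (\exists d\, \neg S(d,d)) \land (\exists c\, \exists d\, (\neg S(d,d) \land \neg M(c)))
Give each quantifier a distinct variable: c↦y, d↦t.
  (\forall c\, M(c)) \land (\exists d\, \neg S(d,d)) \land (\exists y\, \exists t\, (\neg S(t,t) \land \neg M(y)))
Finally move all quantifiers to the prefix:
  \forall c\, \exists d\, \exists y\, \exists t\, (M(c) \land \neg S(d,d) \land \neg S(t,t) \land \neg M(y))

\forall c\, \exists d\, \exists y\, \exists t\, (M(c) \land \neg S(d,d) \land \neg S(t,t) \land \neg M(y))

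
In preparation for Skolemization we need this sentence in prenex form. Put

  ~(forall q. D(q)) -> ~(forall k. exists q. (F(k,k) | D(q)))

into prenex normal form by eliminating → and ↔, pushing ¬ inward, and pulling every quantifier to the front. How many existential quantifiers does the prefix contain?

Rewrite implications/biconditionals: A → B as ¬A ∨ B.
  ~~(forall q. D(q)) | ~(forall k. exists q. (F(k,k) | D(q)))
Drive negations inward (¬∀x A ≡ ∃x ¬A, ¬∃x A ≡ ∀x ¬A, De Morgan for ∧/∨):
  (forall q. D(q)) | (exists k. forall q. (~F(k,k) & ~D(q)))
Standardize variables apart so no two quantifiers bind the same name: q↦w.
  (forall q. D(q)) | (exists k. forall w. (~F(k,k) & ~D(w)))
Extract every quantifier outward, since the variables are now distinct and don't occur free across branches:
  forall q. exists k. forall w. (D(q) | ~F(k,k) & ~D(w))
The prefix is forall q exists k forall w: 2 universal, 1 existential.

1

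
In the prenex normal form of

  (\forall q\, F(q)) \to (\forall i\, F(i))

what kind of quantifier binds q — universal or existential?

Rewrite implications/biconditionals: A → B as ¬A ∨ B.
  \neg (\forall q\, F(q)) \lor (\forall i\, F(i))
Push ¬ through the quantifiers and connectives to reach negation normal form:
  (\exists q\, \neg F(q)) \lor (\forall i\, F(i))
Finally move all quantifiers to the prefix:
  \exists q\, \forall i\, (\neg F(q) \lor F(i))
The quantifier \forall q sits under an odd number of negations (counting the antecedent side of each →), so it flips to \exists q.

existential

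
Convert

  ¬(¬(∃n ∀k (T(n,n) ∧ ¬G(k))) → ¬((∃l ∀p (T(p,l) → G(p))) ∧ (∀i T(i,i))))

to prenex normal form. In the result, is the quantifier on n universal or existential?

Rewrite implications/biconditionals: A → B as ¬A ∨ B.
  ¬(¬¬(∃n ∀k (T(n,n) ∧ ¬G(k))) ∨ ¬((∃l ∀p (¬T(p,l) ∨ G(p))) ∧ (∀i T(i,i))))
Push ¬ through the quantifiers and connectives to reach negation normal form:
  (∀n ∃k (¬T(n,n) ∨ G(k))) ∧ (∃l ∀p (¬T(p,l) ∨ G(p))) ∧ (∀i T(i,i))
All bound variables are already distinct, so no renaming is needed.
Pull the quantifiers to the front (each side's bound variable is not free in the other side):
  ∀n ∃k ∃l ∀p ∀i ((¬T(n,n) ∨ G(k)) ∧ (¬T(p,l) ∨ G(p)) ∧ T(i,i))
The quantifier ∃n sits under an odd number of negations (counting the antecedent side of each →), so it flips to ∀n.

universal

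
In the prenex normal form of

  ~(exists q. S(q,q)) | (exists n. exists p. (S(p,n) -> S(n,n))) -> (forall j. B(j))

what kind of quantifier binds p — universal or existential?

Rewrite implications/biconditionals: A → B as ¬A ∨ B.
  ~(~(exists q. S(q,q)) | (exists n. exists p. (~S(p,n) | S(n,n)))) | (forall j. B(j))
Push ¬ through the quantifiers and connectives to reach negation normal form:
  (exists q. S(q,q)) & (forall n. forall p. (S(p,n) & ~S(n,n))) | (forall j. B(j))
All bound variables are already distinct, so no renaming is needed.
Extract every quantifier outward, since the variables are now distinct and don't occur free across branches:
  exists q. forall n. forall p. forall j. (S(q,q) & S(p,n) & ~S(n,n) | B(j))
The quantifier exists p sits under an odd number of negations (counting the antecedent side of each →), so it flips to forall p.

universal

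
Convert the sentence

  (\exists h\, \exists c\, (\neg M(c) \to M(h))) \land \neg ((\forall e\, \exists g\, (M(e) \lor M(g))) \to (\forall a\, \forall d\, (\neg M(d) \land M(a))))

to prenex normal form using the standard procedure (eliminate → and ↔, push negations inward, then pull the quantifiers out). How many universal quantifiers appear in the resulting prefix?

1

Rewrite implications/biconditionals: A → B as ¬A ∨ B.
  (\exists h\, \exists c\, (\neg \neg M(c) \lor M(h))) \land \neg (\neg (\forall e\, \exists g\, (M(e) \lor M(g))) \lor (\forall a\, \forall d\, (\neg M(d) \land M(a))))
Push ¬ through the quantifiers and connectives to reach negation normal form:
  (\exists h\, \exists c\, (M(c) \lor M(h))) \land (\forall e\, \exists g\, (M(e) \lor M(g))) \land (\exists a\, \exists d\, (M(d) \lor \neg M(a)))
Pull the quantifiers to the front (each side's bound variable is not free in the other side):
  \exists h\, \exists c\, \forall e\, \exists g\, \exists a\, \exists d\, ((M(c) \lor M(h)) \land (M(e) \lor M(g)) \land (M(d) \lor \neg M(a)))
The prefix is \exists h \exists c \forall e \exists g \exists a \exists d: 1 universal, 5 existential.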